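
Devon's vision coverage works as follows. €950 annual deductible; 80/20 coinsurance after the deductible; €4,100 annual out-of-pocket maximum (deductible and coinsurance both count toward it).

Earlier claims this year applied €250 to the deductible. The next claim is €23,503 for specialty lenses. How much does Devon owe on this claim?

€3,850

Deductible still to meet: €950 − €250 = €700.
The remaining €22,803 (= €23,503 − €700) moves to coinsurance.
Coinsurance: €22,803 × 20% = €4,560.60.
So the member owes €700 + €4,560.60 = €5,260.60 before any cap.
Adding €5,260.60 to the €250 already spent would give €5,510.60, which exceeds the €4,100 cap; the member pays just €4,100 − €250 = €3,850.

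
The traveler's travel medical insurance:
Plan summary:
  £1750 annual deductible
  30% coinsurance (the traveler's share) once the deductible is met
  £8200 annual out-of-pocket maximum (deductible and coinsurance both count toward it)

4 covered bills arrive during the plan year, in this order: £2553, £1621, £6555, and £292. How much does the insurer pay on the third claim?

Claim 1 — £2553: £1750 finishes the deductible; £803 goes to coinsurance; 30% of £803 = £240.90. Traveler owes £1990.90 (running OOP £1990.90). Plan pays £2553 − £1990.90 = £562.10.
Claim 2 — £1621: deductible already satisfied, so traveler's share is 30% × £1621 = £486.30. Traveler pays £486.30; OOP now £2477.20. Plan pays £1621 − £486.30 = £1134.70.
Claim 3 — £6555: deductible already satisfied, so traveler's share is 30% × £6555 = £1966.50. Traveler owes £1966.50 (running OOP £4443.70). Plan pays £6555 − £1966.50 = £4588.50.

£4588.50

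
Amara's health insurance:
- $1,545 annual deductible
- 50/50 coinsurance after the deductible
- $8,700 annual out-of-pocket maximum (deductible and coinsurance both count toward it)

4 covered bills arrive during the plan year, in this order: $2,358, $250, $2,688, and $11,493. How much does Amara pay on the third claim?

Claim 1 ($2,358): $1,545 to deductible, leaving $813; coinsurance $813 × 50% = $406.50. Cost to patient: $1,951.50. OOP to date $1,951.50.
Claim 2 ($250): deductible already satisfied, so patient's share is 50% × $250 = $125. Patient owes $125 (running OOP $2,076.50).
Claim 3 ($2,688): deductible already satisfied, so patient's share is 50% × $2,688 = $1,344. Cost to patient: $1,344. OOP to date $3,420.50.

$1,344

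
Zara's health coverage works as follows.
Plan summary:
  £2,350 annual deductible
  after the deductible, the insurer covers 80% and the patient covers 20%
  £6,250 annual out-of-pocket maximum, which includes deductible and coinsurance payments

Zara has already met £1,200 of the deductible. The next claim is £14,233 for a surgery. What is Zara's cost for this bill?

£3,766.60

Remaining deductible: £2,350 − £1,200 = £1,150.
After the £1,150 deductible portion, £14,233 − £1,150 = £13,083 is subject to coinsurance.
20% of £13,083 = £2,616.60 falls to the patient.
That puts the patient's cost at £1,150 + £2,616.60 = £3,766.60 before any cap.
Total out-of-pocket so far would be £1,200 + £3,766.60 = £4,966.60, below the £6,250 cap — no reduction.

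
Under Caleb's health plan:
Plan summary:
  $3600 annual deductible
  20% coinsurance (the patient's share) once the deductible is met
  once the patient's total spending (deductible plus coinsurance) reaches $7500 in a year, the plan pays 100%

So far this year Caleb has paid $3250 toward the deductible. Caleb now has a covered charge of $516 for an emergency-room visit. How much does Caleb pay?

$383.20

Deductible still to meet: $3600 − $3250 = $350.
The remaining $166 (= $516 − $350) moves to coinsurance.
20% of $166 = $33.20 falls to the patient.
So the patient owes $350 + $33.20 = $383.20 before any cap.
Cumulative spending $3250 + $383.20 = $3633.20 stays under the $7500 maximum.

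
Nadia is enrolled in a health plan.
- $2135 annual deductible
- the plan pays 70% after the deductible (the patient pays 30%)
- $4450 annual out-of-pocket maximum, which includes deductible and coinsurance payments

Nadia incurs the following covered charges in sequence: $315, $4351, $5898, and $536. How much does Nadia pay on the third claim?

$1555.70

Claim 1 ($315): entire amount goes to the deductible. Patient owes $315 (running OOP $315).
Claim 2 ($4351): deductible takes $1820, $2531 remains; 30% of $2531 = $759.30. Cost to patient: $2579.30. OOP to date $2894.30.
Claim 3 ($5898): deductible already satisfied, so patient's share is 30% × $5898 = $1769.40. OOP would hit $4663.70 > $4450, so the cap limits the patient to $4450 − $2894.30 = $1555.70.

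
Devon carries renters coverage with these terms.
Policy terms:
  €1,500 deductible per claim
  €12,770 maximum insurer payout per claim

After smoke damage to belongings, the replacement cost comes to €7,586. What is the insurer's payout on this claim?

€6,086

Subtract the deductible: €7,586 − €1,500 = €6,086.
€6,086 ≤ €12,770, so the limit doesn't bind; insurer pays €6,086.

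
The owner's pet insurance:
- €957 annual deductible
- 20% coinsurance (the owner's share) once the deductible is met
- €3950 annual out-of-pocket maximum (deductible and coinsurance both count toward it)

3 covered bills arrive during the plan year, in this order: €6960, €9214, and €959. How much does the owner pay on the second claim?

€1792.40

Bill 1, €6960: €957 to deductible, leaving €6003; owner's 20% is €1200.60. Cost to owner: €2157.60. OOP to date €2157.60.
Bill 2, €9214: 20% coinsurance on €9214 = €1842.80. OOP would hit €4000.40 > €3950, so the cap limits the owner to €3950 − €2157.60 = €1792.40.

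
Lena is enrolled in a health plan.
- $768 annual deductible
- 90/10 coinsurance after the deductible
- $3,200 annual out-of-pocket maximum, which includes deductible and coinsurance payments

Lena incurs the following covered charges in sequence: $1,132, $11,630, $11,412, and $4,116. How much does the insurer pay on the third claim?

$10,270.80

Claim 1 ($1,132): $768 finishes the deductible; $364 goes to coinsurance; coinsurance $364 × 10% = $36.40. Patient owes $804.40 (running OOP $804.40). Insurer: $1,132 − $804.40 = $327.60.
Claim 2 ($11,630): 10% coinsurance on $11,630 = $1,163. Patient owes $1,163 (running OOP $1,967.40). Plan pays $11,630 − $1,163 = $10,467.
Claim 3 ($11,412): deductible already satisfied, so patient's share is 10% × $11,412 = $1,141.20. Cost to patient: $1,141.20. OOP to date $3,108.60. Plan pays $11,412 − $1,141.20 = $10,270.80.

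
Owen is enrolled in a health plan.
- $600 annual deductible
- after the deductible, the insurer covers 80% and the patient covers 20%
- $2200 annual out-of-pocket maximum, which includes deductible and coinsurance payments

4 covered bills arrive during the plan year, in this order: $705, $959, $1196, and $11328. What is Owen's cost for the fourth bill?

$1148

Claim 1 — $705: $600 to deductible, leaving $105; 20% of $105 = $21. Patient pays $621; OOP now $621.
Claim 2 — $959: deductible met; 20% of $959 = $191.80. Patient pays $191.80; OOP now $812.80.
Claim 3 — $1196: deductible already satisfied, so patient's share is 20% × $1196 = $239.20. Cost to patient: $239.20. OOP to date $1052.
Claim 4 — $11328: 20% coinsurance on $11328 = $2265.60. That would push OOP to $3317.60, over the $2200 cap, so patient pays $2200 − $1052 = $1148.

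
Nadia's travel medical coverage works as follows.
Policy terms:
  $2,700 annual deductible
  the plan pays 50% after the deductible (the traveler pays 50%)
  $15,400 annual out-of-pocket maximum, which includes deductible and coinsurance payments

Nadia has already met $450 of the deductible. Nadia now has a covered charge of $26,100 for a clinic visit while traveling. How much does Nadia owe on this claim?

Deductible still to meet: $2,700 − $450 = $2,250.
After the $2,250 deductible portion, $26,100 − $2,250 = $23,850 is subject to coinsurance.
Traveler's 50% share of $23,850 is $11,925.
So the traveler owes $2,250 + $11,925 = $14,175 before any cap.
Total out-of-pocket so far would be $450 + $14,175 = $14,625, below the $15,400 cap — no reduction.

$14,175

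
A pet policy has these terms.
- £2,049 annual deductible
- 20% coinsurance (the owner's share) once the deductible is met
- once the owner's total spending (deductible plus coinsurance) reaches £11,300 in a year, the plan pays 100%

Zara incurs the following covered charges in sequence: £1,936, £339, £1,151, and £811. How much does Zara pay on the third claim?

£230.20

Bill 1, £1,936: all of it applies to the deductible. Cost to owner: £1,936. OOP to date £1,936.
Bill 2, £339: £113 to deductible, leaving £226; 20% of £226 = £45.20. Owner pays £158.20; OOP now £2,094.20.
Bill 3, £1,151: 20% coinsurance on £1,151 = £230.20. Owner owes £230.20 (running OOP £2,324.40).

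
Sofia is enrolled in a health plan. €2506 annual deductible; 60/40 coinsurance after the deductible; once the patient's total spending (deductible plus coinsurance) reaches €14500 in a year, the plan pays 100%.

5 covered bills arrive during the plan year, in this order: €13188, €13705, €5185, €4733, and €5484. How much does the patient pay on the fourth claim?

€165.20

Claim 1 (€13188): deductible takes €2506, €10682 remains; patient's 40% is €4272.80. Cost to patient: €6778.80. OOP to date €6778.80.
Claim 2 (€13705): deductible already satisfied, so patient's share is 40% × €13705 = €5482. Patient pays €5482; OOP now €12260.80.
Claim 3 (€5185): deductible met; 40% of €5185 = €2074. Patient owes €2074 (running OOP €14334.80).
Claim 4 (€4733): deductible already satisfied, so patient's share is 40% × €4733 = €1893.20. Adding that to €14334.80 gives €16228, past the €14500 cap; patient pays only €14500 − €14334.80 = €165.20.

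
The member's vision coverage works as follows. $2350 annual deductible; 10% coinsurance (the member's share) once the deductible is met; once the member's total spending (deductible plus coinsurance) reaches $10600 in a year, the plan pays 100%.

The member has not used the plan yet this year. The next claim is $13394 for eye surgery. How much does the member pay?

The full $2350 deductible is still open; $2350 of this bill applies to it.
That leaves $13394 − $2350 = $11044 for coinsurance.
Member's 10% share of $11044 is $1104.40.
So the member owes $2350 + $1104.40 = $3454.40 before any cap.
Total out-of-pocket so far would be $0 + $3454.40 = $3454.40, below the $10600 cap — no reduction.

$3454.40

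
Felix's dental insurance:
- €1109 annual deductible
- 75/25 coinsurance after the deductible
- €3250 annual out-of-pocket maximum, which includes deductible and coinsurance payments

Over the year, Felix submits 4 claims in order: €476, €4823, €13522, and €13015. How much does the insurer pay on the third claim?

Claim 1 — €476: entire amount goes to the deductible. Patient pays €476; OOP now €476. Plan pays €476 − €476 = €0.
Claim 2 — €4823: €633 finishes the deductible; €4190 goes to coinsurance; patient's 25% is €1047.50. Patient pays €1680.50; OOP now €2156.50. Plan pays €4823 − €1680.50 = €3142.50.
Claim 3 — €13522: deductible met; 25% of €13522 = €3380.50. That would push OOP to €5537, over the €3250 cap, so patient pays €3250 − €2156.50 = €1093.50. Plan pays €13522 − €1093.50 = €12428.50.

€12428.50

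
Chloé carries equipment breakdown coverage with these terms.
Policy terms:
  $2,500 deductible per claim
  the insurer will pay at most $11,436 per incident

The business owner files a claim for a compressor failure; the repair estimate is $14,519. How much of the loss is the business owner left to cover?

Subtract the deductible: $14,519 − $2,500 = $12,019.
The $11,436 per-incident cap binds; insurer pays $11,436.
The business owner bears the rest of the original loss: $14,519 − $11,436 = $3,083.

$3,083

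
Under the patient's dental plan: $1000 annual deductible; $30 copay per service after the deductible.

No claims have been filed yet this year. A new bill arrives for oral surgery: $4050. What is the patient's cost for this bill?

$1030

The full $1000 deductible is still open; $1000 of this bill applies to it.
After the $1000 deductible portion, $4050 − $1000 = $3050 is subject to the copay.
Copay on this service: $30.
That puts the patient's cost at $1000 + $30 = $1030.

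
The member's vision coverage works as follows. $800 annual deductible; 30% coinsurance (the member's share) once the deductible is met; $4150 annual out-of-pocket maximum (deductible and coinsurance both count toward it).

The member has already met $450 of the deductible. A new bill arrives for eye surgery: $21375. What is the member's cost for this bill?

Remaining deductible: $800 − $450 = $350.
That leaves $21375 − $350 = $21025 for coinsurance.
Member's 30% share of $21025 is $6307.50.
That puts the member's cost at $350 + $6307.50 = $6657.50 before any cap.
That would bring total out-of-pocket to $7107.50, past the $4150 cap. The member is capped at $4150 − $450 = $3700 on this claim.

$3700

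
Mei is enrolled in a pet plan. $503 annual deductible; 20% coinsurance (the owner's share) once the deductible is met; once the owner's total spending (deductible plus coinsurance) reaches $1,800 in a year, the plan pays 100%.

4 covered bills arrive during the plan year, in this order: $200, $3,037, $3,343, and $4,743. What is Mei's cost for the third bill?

Bill 1, $200: all of it applies to the deductible. Owner owes $200 (running OOP $200).
Bill 2, $3,037: deductible takes $303, $2,734 remains; coinsurance $2,734 × 20% = $546.80. Owner pays $849.80; OOP now $1,049.80.
Bill 3, $3,343: deductible already satisfied, so owner's share is 20% × $3,343 = $668.60. Cost to owner: $668.60. OOP to date $1,718.40.

$668.60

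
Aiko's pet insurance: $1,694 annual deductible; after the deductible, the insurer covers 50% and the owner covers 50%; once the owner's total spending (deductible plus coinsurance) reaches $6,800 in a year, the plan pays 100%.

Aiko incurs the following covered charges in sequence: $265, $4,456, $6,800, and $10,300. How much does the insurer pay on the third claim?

$3,400

#1 ($265): all of it applies to the deductible. Owner owes $265 (running OOP $265). Insurer: $265 − $265 = $0.
#2 ($4,456): deductible takes $1,429, $3,027 remains; owner's 50% is $1,513.50. Owner owes $2,942.50 (running OOP $3,207.50). Insurer: $4,456 − $2,942.50 = $1,513.50.
#3 ($6,800): 50% coinsurance on $6,800 = $3,400. Cost to owner: $3,400. OOP to date $6,607.50. Plan pays $6,800 − $3,400 = $3,400.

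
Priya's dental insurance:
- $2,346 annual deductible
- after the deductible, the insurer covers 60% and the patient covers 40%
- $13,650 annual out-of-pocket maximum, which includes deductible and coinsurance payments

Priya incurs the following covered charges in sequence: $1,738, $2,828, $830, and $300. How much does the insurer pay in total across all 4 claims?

#1 ($1,738): entire amount goes to the deductible. Patient owes $1,738 (running OOP $1,738). Insurer: $1,738 − $1,738 = $0.
#2 ($2,828): deductible takes $608, $2,220 remains; patient's 40% is $888. Cost to patient: $1,496. OOP to date $3,234. Plan pays $2,828 − $1,496 = $1,332.
#3 ($830): deductible already satisfied, so patient's share is 40% × $830 = $332. Patient owes $332 (running OOP $3,566). Plan pays $830 − $332 = $498.
#4 ($300): deductible already satisfied, so patient's share is 40% × $300 = $120. Patient owes $120 (running OOP $3,686). Insurer: $300 − $120 = $180.
Insurer total: $0 + $1,332 + $498 + $180 = $2,010.

$2,010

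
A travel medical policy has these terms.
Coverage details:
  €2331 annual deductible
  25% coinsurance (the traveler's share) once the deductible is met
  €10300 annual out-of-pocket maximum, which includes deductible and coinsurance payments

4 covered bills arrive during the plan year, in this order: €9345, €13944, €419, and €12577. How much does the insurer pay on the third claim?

€314.25

Claim 1 (€9345): €2331 finishes the deductible; €7014 goes to coinsurance; traveler's 25% is €1753.50. Traveler pays €4084.50; OOP now €4084.50. Insurer: €9345 − €4084.50 = €5260.50.
Claim 2 (€13944): deductible met; 25% of €13944 = €3486. Cost to traveler: €3486. OOP to date €7570.50. Insurer: €13944 − €3486 = €10458.
Claim 3 (€419): 25% coinsurance on €419 = €104.75. Cost to traveler: €104.75. OOP to date €7675.25. Insurer: €419 − €104.75 = €314.25.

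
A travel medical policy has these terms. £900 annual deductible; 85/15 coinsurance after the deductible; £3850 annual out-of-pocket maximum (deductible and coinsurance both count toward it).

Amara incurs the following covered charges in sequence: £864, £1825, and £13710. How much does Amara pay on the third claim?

Claim 1 — £864: entire amount goes to the deductible. Cost to traveler: £864. OOP to date £864.
Claim 2 — £1825: £36 to deductible, leaving £1789; 15% of £1789 = £268.35. Traveler pays £304.35; OOP now £1168.35.
Claim 3 — £13710: 15% coinsurance on £13710 = £2056.50. Cost to traveler: £2056.50. OOP to date £3224.85.

£2056.50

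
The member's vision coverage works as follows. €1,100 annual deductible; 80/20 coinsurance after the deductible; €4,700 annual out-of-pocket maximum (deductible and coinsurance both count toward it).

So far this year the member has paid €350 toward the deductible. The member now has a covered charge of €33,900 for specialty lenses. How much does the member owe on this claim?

Deductible still to meet: €1,100 − €350 = €750.
That leaves €33,900 − €750 = €33,150 for coinsurance.
Member's 20% share of €33,150 is €6,630.
So the member owes €750 + €6,630 = €7,380 before any cap.
Adding €7,380 to the €350 already spent would give €7,730, which exceeds the €4,700 cap; the member pays just €4,700 − €350 = €4,350.

€4,350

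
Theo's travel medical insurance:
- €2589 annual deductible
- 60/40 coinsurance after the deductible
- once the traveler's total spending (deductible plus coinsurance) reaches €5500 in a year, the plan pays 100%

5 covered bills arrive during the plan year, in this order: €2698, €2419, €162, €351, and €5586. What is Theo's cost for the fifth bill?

€1694.60

Claim 1 — €2698: €2589 finishes the deductible; €109 goes to coinsurance; 40% of €109 = €43.60. Traveler owes €2632.60 (running OOP €2632.60).
Claim 2 — €2419: deductible already satisfied, so traveler's share is 40% × €2419 = €967.60. Traveler pays €967.60; OOP now €3600.20.
Claim 3 — €162: 40% coinsurance on €162 = €64.80. Traveler pays €64.80; OOP now €3665.
Claim 4 — €351: deductible met; 40% of €351 = €140.40. Traveler pays €140.40; OOP now €3805.40.
Claim 5 — €5586: 40% coinsurance on €5586 = €2234.40. That would push OOP to €6039.80, over the €5500 cap, so traveler pays €5500 − €3805.40 = €1694.60.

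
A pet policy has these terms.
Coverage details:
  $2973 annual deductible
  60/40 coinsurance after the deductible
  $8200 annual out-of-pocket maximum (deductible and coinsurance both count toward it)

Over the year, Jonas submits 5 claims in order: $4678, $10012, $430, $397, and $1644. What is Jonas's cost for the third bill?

#1 ($4678): $2973 finishes the deductible; $1705 goes to coinsurance; owner's 40% is $682. Cost to owner: $3655. OOP to date $3655.
#2 ($10012): deductible met; 40% of $10012 = $4004.80. Owner pays $4004.80; OOP now $7659.80.
#3 ($430): deductible met; 40% of $430 = $172. Owner owes $172 (running OOP $7831.80).

$172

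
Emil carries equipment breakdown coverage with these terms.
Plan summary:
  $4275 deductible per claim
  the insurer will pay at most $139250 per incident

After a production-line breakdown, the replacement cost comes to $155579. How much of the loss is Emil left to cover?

$16329

After the deductible, $155579 − $4275 = $151304 remains.
The $139250 per-incident cap binds; insurer pays $139250.
The business owner bears the rest of the original loss: $155579 − $139250 = $16329.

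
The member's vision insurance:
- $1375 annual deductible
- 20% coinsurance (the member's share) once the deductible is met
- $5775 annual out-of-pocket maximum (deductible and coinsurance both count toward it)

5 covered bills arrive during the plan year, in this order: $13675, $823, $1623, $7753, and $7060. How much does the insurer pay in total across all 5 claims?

Bill 1, $13675: $1375 finishes the deductible; $12300 goes to coinsurance; coinsurance $12300 × 20% = $2460. Member owes $3835 (running OOP $3835). Insurer: $13675 − $3835 = $9840.
Bill 2, $823: deductible met; 20% of $823 = $164.60. Member pays $164.60; OOP now $3999.60. Plan pays $823 − $164.60 = $658.40.
Bill 3, $1623: deductible already satisfied, so member's share is 20% × $1623 = $324.60. Member pays $324.60; OOP now $4324.20. Plan pays $1623 − $324.60 = $1298.40.
Bill 4, $7753: 20% coinsurance on $7753 = $1550.60. OOP would hit $5874.80 > $5775, so the cap limits the member to $5775 − $4324.20 = $1450.80. Insurer: $7753 − $1450.80 = $6302.20.
Bill 5, $7060: 20% coinsurance on $7060 = $1412. Adding that to $5775 gives $7187, past the $5775 cap; member pays only $5775 − $5775 = $0. Insurer: $7060 − $0 = $7060.
Insurer total = bills − member's total = $30934 − $5775 = $25159.

$25159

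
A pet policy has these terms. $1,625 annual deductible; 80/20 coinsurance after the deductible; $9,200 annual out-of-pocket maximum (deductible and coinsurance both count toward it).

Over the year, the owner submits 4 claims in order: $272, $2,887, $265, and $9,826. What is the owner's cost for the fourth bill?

Bill 1, $272: fully absorbed by the deductible. Owner pays $272; OOP now $272.
Bill 2, $2,887: $1,353 finishes the deductible; $1,534 goes to coinsurance; coinsurance $1,534 × 20% = $306.80. Owner owes $1,659.80 (running OOP $1,931.80).
Bill 3, $265: deductible already satisfied, so owner's share is 20% × $265 = $53. Owner owes $53 (running OOP $1,984.80).
Bill 4, $9,826: deductible met; 20% of $9,826 = $1,965.20. Cost to owner: $1,965.20. OOP to date $3,950.

$1,965.20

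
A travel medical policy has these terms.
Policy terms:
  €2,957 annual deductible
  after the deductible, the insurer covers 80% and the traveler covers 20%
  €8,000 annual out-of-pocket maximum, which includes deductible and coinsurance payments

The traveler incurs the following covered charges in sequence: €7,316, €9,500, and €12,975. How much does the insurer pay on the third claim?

€10,703.80

Claim 1 — €7,316: deductible takes €2,957, €4,359 remains; 20% of €4,359 = €871.80. Traveler owes €3,828.80 (running OOP €3,828.80). Insurer: €7,316 − €3,828.80 = €3,487.20.
Claim 2 — €9,500: 20% coinsurance on €9,500 = €1,900. Traveler owes €1,900 (running OOP €5,728.80). Plan pays €9,500 − €1,900 = €7,600.
Claim 3 — €12,975: deductible already satisfied, so traveler's share is 20% × €12,975 = €2,595. That would push OOP to €8,323.80, over the €8,000 cap, so traveler pays €8,000 − €5,728.80 = €2,271.20. Plan pays €12,975 − €2,271.20 = €10,703.80.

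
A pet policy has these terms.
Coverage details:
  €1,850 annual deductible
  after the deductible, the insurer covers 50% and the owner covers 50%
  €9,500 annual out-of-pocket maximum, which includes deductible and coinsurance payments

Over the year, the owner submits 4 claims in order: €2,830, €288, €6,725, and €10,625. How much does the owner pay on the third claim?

€3,362.50

Claim 1 (€2,830): €1,850 finishes the deductible; €980 goes to coinsurance; 50% of €980 = €490. Cost to owner: €2,340. OOP to date €2,340.
Claim 2 (€288): deductible met; 50% of €288 = €144. Owner owes €144 (running OOP €2,484).
Claim 3 (€6,725): deductible met; 50% of €6,725 = €3,362.50. Cost to owner: €3,362.50. OOP to date €5,846.50.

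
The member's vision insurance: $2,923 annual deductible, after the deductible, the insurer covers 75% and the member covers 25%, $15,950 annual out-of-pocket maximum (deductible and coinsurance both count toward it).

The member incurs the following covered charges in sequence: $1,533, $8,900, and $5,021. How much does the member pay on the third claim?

#1 ($1,533): all of it applies to the deductible. Cost to member: $1,533. OOP to date $1,533.
#2 ($8,900): $1,390 finishes the deductible; $7,510 goes to coinsurance; member's 25% is $1,877.50. Cost to member: $3,267.50. OOP to date $4,800.50.
#3 ($5,021): 25% coinsurance on $5,021 = $1,255.25. Cost to member: $1,255.25. OOP to date $6,055.75.

$1,255.25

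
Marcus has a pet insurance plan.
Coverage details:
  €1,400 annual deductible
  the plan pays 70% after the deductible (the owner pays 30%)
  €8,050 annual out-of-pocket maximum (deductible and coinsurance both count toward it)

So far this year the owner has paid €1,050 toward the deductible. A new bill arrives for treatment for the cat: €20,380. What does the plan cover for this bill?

Deductible still to meet: €1,400 − €1,050 = €350.
That leaves €20,380 − €350 = €20,030 for coinsurance.
30% of €20,030 = €6,009 falls to the owner.
So the owner owes €350 + €6,009 = €6,359 before any cap.
Cumulative spending €1,050 + €6,359 = €7,409 stays under the €8,050 maximum.
The plan picks up €20,380 − €6,359 = €14,021.

€14,021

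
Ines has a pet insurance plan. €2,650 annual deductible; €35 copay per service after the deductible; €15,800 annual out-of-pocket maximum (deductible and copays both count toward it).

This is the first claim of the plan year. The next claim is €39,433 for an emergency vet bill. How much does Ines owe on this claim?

€2,685

The full €2,650 deductible is still open; €2,650 of this bill applies to it.
After the €2,650 deductible portion, €39,433 − €2,650 = €36,783 is subject to the copay.
Copay on this service: €35.
That puts the owner's cost at €2,650 + €35 = €2,685 before any cap.
Cumulative spending €0 + €2,685 = €2,685 stays under the €15,800 maximum.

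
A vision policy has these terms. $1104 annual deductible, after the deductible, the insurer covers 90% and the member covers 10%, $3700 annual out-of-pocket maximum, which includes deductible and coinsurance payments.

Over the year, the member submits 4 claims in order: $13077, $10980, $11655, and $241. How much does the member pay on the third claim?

Claim 1 ($13077): $1104 to deductible, leaving $11973; member's 10% is $1197.30. Cost to member: $2301.30. OOP to date $2301.30.
Claim 2 ($10980): 10% coinsurance on $10980 = $1098. Member pays $1098; OOP now $3399.30.
Claim 3 ($11655): deductible already satisfied, so member's share is 10% × $11655 = $1165.50. That would push OOP to $4564.80, over the $3700 cap, so member pays $3700 − $3399.30 = $300.70.

$300.70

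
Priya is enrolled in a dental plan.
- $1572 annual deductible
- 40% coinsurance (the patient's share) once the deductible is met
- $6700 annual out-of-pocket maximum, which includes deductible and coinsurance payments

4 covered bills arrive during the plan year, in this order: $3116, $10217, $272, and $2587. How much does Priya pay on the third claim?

$108.80

Bill 1, $3116: $1572 finishes the deductible; $1544 goes to coinsurance; 40% of $1544 = $617.60. Patient owes $2189.60 (running OOP $2189.60).
Bill 2, $10217: deductible met; 40% of $10217 = $4086.80. Patient pays $4086.80; OOP now $6276.40.
Bill 3, $272: 40% coinsurance on $272 = $108.80. Cost to patient: $108.80. OOP to date $6385.20.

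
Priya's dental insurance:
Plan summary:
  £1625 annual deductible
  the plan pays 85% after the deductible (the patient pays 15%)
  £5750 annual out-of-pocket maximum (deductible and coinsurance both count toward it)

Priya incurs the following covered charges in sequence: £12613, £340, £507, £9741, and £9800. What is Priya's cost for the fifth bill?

Bill 1, £12613: £1625 to deductible, leaving £10988; coinsurance £10988 × 15% = £1648.20. Patient owes £3273.20 (running OOP £3273.20).
Bill 2, £340: deductible already satisfied, so patient's share is 15% × £340 = £51. Cost to patient: £51. OOP to date £3324.20.
Bill 3, £507: deductible met; 15% of £507 = £76.05. Cost to patient: £76.05. OOP to date £3400.25.
Bill 4, £9741: deductible met; 15% of £9741 = £1461.15. Patient pays £1461.15; OOP now £4861.40.
Bill 5, £9800: deductible met; 15% of £9800 = £1470. OOP would hit £6331.40 > £5750, so the cap limits the patient to £5750 − £4861.40 = £888.60.

£888.60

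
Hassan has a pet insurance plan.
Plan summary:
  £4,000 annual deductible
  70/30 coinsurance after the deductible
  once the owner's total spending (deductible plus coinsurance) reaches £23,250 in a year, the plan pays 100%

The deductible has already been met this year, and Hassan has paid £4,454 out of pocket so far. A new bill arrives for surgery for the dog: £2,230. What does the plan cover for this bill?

£1,561

With the deductible met, the entire £2,230 is subject to coinsurance.
30% of £2,230 = £669 falls to the owner.
Year-to-date out-of-pocket becomes £4,454 + £669 = £5,123, still under the £23,250 maximum, so no cap applies.
The plan picks up £2,230 − £669 = £1,561.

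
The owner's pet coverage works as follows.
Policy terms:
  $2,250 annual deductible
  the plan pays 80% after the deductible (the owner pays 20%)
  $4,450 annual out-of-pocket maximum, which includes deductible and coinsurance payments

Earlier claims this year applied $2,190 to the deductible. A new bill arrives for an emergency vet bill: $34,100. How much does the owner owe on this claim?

$2,260

Remaining deductible: $2,250 − $2,190 = $60.
That leaves $34,100 − $60 = $34,040 for coinsurance.
Owner's 20% share of $34,040 is $6,808.
So the owner owes $60 + $6,808 = $6,868 before any cap.
Adding $6,868 to the $2,190 already spent would give $9,058, which exceeds the $4,450 cap; the owner pays just $4,450 − $2,190 = $2,260.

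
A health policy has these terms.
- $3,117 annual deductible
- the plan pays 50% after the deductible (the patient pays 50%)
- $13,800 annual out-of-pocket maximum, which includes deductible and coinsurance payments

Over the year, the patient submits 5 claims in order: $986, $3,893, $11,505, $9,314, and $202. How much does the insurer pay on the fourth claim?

$5,264.50

Bill 1, $986: fully absorbed by the deductible. Cost to patient: $986. OOP to date $986. Insurer: $986 − $986 = $0.
Bill 2, $3,893: $2,131 finishes the deductible; $1,762 goes to coinsurance; patient's 50% is $881. Patient pays $3,012; OOP now $3,998. Plan pays $3,893 − $3,012 = $881.
Bill 3, $11,505: 50% coinsurance on $11,505 = $5,752.50. Cost to patient: $5,752.50. OOP to date $9,750.50. Plan pays $11,505 − $5,752.50 = $5,752.50.
Bill 4, $9,314: deductible met; 50% of $9,314 = $4,657. That would push OOP to $14,407.50, over the $13,800 cap, so patient pays $13,800 − $9,750.50 = $4,049.50. Insurer: $9,314 − $4,049.50 = $5,264.50.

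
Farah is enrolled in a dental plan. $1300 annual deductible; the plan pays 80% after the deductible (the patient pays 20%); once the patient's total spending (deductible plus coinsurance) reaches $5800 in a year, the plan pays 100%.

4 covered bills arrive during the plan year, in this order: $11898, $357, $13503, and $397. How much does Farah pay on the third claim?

$2309

Claim 1 — $11898: deductible takes $1300, $10598 remains; 20% of $10598 = $2119.60. Patient owes $3419.60 (running OOP $3419.60).
Claim 2 — $357: deductible met; 20% of $357 = $71.40. Cost to patient: $71.40. OOP to date $3491.
Claim 3 — $13503: deductible already satisfied, so patient's share is 20% × $13503 = $2700.60. OOP would hit $6191.60 > $5800, so the cap limits the patient to $5800 − $3491 = $2309.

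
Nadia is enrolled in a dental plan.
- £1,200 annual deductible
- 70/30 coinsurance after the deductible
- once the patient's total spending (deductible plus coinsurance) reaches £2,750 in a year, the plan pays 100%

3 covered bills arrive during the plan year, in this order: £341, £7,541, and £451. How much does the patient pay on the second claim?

£2,409

Claim 1 (£341): fully absorbed by the deductible. Patient pays £341; OOP now £341.
Claim 2 (£7,541): £859 to deductible, leaving £6,682; coinsurance £6,682 × 30% = £2,004.60. Together that's £859 + £2,004.60 = £2,863.60. OOP would hit £3,204.60 > £2,750, so the cap limits the patient to £2,750 − £341 = £2,409.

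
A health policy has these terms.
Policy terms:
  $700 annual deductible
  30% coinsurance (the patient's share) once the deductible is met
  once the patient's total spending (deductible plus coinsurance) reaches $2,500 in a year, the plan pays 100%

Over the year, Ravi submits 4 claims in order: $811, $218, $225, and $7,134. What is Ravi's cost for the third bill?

$67.50

Claim 1 ($811): deductible takes $700, $111 remains; coinsurance $111 × 30% = $33.30. Cost to patient: $733.30. OOP to date $733.30.
Claim 2 ($218): deductible met; 30% of $218 = $65.40. Patient pays $65.40; OOP now $798.70.
Claim 3 ($225): 30% coinsurance on $225 = $67.50. Cost to patient: $67.50. OOP to date $866.20.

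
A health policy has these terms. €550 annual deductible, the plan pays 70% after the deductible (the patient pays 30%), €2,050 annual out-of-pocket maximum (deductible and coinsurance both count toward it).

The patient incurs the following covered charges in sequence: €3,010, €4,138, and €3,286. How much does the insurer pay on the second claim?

Claim 1 — €3,010: €550 finishes the deductible; €2,460 goes to coinsurance; patient's 30% is €738. Patient pays €1,288; OOP now €1,288. Insurer: €3,010 − €1,288 = €1,722.
Claim 2 — €4,138: deductible already satisfied, so patient's share is 30% × €4,138 = €1,241.40. Adding that to €1,288 gives €2,529.40, past the €2,050 cap; patient pays only €2,050 − €1,288 = €762. Insurer: €4,138 − €762 = €3,376.

€3,376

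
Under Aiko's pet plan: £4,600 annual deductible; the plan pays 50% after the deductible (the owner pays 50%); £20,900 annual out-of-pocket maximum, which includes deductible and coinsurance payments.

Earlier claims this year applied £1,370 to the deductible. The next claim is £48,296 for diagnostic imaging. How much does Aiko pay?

£19,530

£1,370 of the £4,600 deductible is already met, leaving £3,230.
After the £3,230 deductible portion, £48,296 − £3,230 = £45,066 is subject to coinsurance.
50% of £45,066 = £22,533 falls to the owner.
Owner responsibility before any cap: £3,230 + £22,533 = £25,763.
Year-to-date out-of-pocket would reach £1,370 + £25,763 = £27,133, above the £20,900 maximum, so the owner pays only £20,900 − £1,370 = £19,530.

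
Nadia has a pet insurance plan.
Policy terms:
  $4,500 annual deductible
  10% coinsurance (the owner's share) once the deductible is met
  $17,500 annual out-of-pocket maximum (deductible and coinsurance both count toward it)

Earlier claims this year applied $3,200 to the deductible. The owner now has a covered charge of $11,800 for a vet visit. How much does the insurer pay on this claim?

$3,200 of the $4,500 deductible is already met, leaving $1,300.
After the $1,300 deductible portion, $11,800 − $1,300 = $10,500 is subject to coinsurance.
Owner's 10% share of $10,500 is $1,050.
That puts the owner's cost at $1,300 + $1,050 = $2,350 before any cap.
Cumulative spending $3,200 + $2,350 = $5,550 stays under the $17,500 maximum.
Insurer pays the balance: $11,800 − $2,350 = $9,450.

$9,450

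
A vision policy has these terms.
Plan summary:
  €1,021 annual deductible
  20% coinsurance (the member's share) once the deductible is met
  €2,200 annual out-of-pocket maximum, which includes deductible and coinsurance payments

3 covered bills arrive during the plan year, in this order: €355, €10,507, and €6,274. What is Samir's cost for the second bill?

€1,845

Claim 1 (€355): fully absorbed by the deductible. Member pays €355; OOP now €355.
Claim 2 (€10,507): €666 finishes the deductible; €9,841 goes to coinsurance; member's 20% is €1,968.20. Deductible plus coinsurance: €666 + €1,968.20 = €2,634.20. That would push OOP to €2,989.20, over the €2,200 cap, so member pays €2,200 − €355 = €1,845.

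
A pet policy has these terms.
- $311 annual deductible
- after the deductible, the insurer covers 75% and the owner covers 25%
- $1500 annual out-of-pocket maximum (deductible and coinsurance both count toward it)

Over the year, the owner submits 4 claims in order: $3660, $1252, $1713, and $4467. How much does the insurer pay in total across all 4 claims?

Claim 1 ($3660): $311 finishes the deductible; $3349 goes to coinsurance; 25% of $3349 = $837.25. Owner pays $1148.25; OOP now $1148.25. Plan pays $3660 − $1148.25 = $2511.75.
Claim 2 ($1252): deductible already satisfied, so owner's share is 25% × $1252 = $313. Cost to owner: $313. OOP to date $1461.25. Plan pays $1252 − $313 = $939.
Claim 3 ($1713): 25% coinsurance on $1713 = $428.25. OOP would hit $1889.50 > $1500, so the cap limits the owner to $1500 − $1461.25 = $38.75. Insurer: $1713 − $38.75 = $1674.25.
Claim 4 ($4467): deductible met; 25% of $4467 = $1116.75. OOP would hit $2616.75 > $1500, so the cap limits the owner to $1500 − $1500 = $0. Plan pays $4467 − $0 = $4467.
Insurer total = bills − owner's total = $11092 − $1500 = $9592.

$9592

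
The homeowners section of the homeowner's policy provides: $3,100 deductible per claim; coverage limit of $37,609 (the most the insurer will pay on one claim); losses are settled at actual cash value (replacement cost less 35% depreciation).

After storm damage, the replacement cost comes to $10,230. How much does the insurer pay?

Depreciate 35%: the covered value is $10,230 × 0.65 = $6,649.50.
Less the $3,100 deductible: $6,649.50 − $3,100 = $3,549.50.
$3,549.50 is within the $37,609 limit, so the insurer pays $3,549.50.

$3,549.50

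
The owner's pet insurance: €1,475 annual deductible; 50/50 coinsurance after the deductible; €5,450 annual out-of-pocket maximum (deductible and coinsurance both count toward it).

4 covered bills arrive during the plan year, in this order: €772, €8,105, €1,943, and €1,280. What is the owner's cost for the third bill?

€274

Claim 1 (€772): fully absorbed by the deductible. Owner owes €772 (running OOP €772).
Claim 2 (€8,105): €703 to deductible, leaving €7,402; owner's 50% is €3,701. Owner owes €4,404 (running OOP €5,176).
Claim 3 (€1,943): deductible met; 50% of €1,943 = €971.50. That would push OOP to €6,147.50, over the €5,450 cap, so owner pays €5,450 − €5,176 = €274.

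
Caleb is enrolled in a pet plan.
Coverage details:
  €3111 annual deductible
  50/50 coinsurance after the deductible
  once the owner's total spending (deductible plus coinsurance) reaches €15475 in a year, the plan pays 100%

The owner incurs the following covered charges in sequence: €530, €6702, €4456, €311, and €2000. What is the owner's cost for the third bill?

€2228

Claim 1 — €530: fully absorbed by the deductible. Owner pays €530; OOP now €530.
Claim 2 — €6702: €2581 finishes the deductible; €4121 goes to coinsurance; coinsurance €4121 × 50% = €2060.50. Owner owes €4641.50 (running OOP €5171.50).
Claim 3 — €4456: deductible met; 50% of €4456 = €2228. Cost to owner: €2228. OOP to date €7399.50.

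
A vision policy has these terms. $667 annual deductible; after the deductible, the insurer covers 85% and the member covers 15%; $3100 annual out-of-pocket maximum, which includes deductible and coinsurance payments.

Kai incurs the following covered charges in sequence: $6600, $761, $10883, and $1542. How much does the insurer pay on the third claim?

$9454.10

Bill 1, $6600: deductible takes $667, $5933 remains; 15% of $5933 = $889.95. Member owes $1556.95 (running OOP $1556.95). Insurer: $6600 − $1556.95 = $5043.05.
Bill 2, $761: deductible already satisfied, so member's share is 15% × $761 = $114.15. Member owes $114.15 (running OOP $1671.10). Plan pays $761 − $114.15 = $646.85.
Bill 3, $10883: deductible already satisfied, so member's share is 15% × $10883 = $1632.45. That would push OOP to $3303.55, over the $3100 cap, so member pays $3100 − $1671.10 = $1428.90. Plan pays $10883 − $1428.90 = $9454.10.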